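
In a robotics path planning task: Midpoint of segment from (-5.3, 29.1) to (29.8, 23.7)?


M = (((-5.3)+29.8)/2, (29.1+23.7)/2)
= (12.25, 26.4)

(12.25, 26.4)


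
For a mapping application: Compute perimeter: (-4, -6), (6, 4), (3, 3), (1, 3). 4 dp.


Sides: (-4, -6)->(6, 4): sqrt(200) = 14.142136, (6, 4)->(3, 3): sqrt(10) = 3.162278, (3, 3)->(1, 3): sqrt(4) = 2, (1, 3)->(-4, -6): sqrt(106) = 10.29563
Sum = 29.600044
Perimeter = 29.6

29.6


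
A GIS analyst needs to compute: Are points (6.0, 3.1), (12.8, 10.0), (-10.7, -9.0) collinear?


Cross product: (12.8-6)*((-9)-3.1) - (10-3.1)*((-10.7)-6)
= 32.95

No, not collinear


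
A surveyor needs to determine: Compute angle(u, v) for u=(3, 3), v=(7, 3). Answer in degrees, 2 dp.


u.v = 30, |u| = sqrt(18) = 4.2426, |v| = sqrt(58) = 7.6158
cos(theta) = u.v/(|u||v|) = 30/sqrt(1044) = 0.928477
theta = acos(0.928477) = 21.8 degrees

21.8 degrees


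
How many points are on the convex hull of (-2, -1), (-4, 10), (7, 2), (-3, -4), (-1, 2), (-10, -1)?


Convex hull vertices (CCW): (-10, -1), (-3, -4), (7, 2), (-4, 10)
Count = 4

4


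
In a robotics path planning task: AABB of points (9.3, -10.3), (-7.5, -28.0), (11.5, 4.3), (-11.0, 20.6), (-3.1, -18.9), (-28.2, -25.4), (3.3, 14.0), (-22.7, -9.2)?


x range: [-28.2, 11.5]
y range: [-28, 20.6]
Bounding box: (-28.2,-28) to (11.5,20.6)

(-28.2,-28) to (11.5,20.6)


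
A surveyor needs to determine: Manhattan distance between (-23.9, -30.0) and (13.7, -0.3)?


|(-23.9)-13.7| + |(-30)-(-0.3)| = 37.6 + 29.7 = 67.3

67.3


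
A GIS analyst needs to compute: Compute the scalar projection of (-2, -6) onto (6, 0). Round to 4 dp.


u.v = -12, |v| = sqrt(36) = 6
Scalar projection = u.v / |v| = -12 / sqrt(36) = -2

-2


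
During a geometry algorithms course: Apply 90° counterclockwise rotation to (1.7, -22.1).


90° CCW: (x,y) -> (-y, x)
(1.7,-22.1) -> (22.1, 1.7)

(22.1, 1.7)


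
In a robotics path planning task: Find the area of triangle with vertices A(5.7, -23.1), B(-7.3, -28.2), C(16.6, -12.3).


Area = |x_A(y_B-y_C) + x_B(y_C-y_A) + x_C(y_A-y_B)|/2
= |(-90.63) + (-78.84) + 84.66|/2
= 84.81/2 = 42.405

42.405


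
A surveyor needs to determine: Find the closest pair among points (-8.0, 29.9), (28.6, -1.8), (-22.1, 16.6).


d(P0,P1) = 48.4195, d(P0,P2) = 19.383, d(P1,P2) = 53.9356
Closest: P0 and P2

Closest pair: (-8.0, 29.9) and (-22.1, 16.6), distance = 19.383


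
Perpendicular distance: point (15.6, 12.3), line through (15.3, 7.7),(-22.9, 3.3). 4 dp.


|cross product| = 174.4
|line direction| = sqrt(1478.6) = 38.4526
Distance = 174.4/sqrt(1478.6) = 4.5355

4.5355


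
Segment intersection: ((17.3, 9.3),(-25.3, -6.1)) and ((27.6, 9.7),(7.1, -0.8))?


Cross products: d1=-99.95, d2=-231.55, d3=141.58, d4=273.18
d1*d2 < 0 and d3*d4 < 0? no

No, they don't intersect


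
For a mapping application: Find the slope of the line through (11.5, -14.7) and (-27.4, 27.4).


slope = (y2-y1)/(x2-x1) = (27.4-(-14.7))/((-27.4)-11.5) = 42.1/(-38.9) = -1.0823

-1.0823


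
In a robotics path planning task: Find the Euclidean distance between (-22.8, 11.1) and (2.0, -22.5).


dx=24.8, dy=-33.6
d^2 = 24.8^2 + (-33.6)^2 = 1744
d = sqrt(1744) = 41.7612

41.7612


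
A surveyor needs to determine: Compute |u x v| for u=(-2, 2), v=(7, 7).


|u x v| = |(-2)*7 - 2*7|
= |(-14) - 14| = 28

28


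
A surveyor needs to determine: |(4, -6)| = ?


|u| = sqrt(4^2 + (-6)^2) = sqrt(52) = 7.2111

7.2111


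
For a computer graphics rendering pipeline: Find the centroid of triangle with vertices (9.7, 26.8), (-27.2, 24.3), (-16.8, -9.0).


Centroid = ((x_A+x_B+x_C)/3, (y_A+y_B+y_C)/3)
= ((9.7+(-27.2)+(-16.8))/3, (26.8+24.3+(-9))/3)
= (-11.4333, 14.0333)

(-11.4333, 14.0333)


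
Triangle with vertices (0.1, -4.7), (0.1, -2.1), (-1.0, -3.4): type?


Side lengths squared: AB^2=6.76, BC^2=2.9, CA^2=2.9
Sorted: [2.9, 2.9, 6.76]
By sides: Isosceles, By angles: Obtuse

Isosceles, Obtuse


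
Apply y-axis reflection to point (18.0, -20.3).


Reflection over y-axis: (x,y) -> (-x,y)
(18, -20.3) -> (-18, -20.3)

(-18, -20.3)


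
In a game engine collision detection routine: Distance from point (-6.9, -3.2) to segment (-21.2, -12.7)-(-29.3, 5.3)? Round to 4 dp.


Project P onto AB: t = 0.1416 (clamped to [0,1])
Closest point on segment: (-22.347, -10.1511)
Distance: 16.9389

16.9389


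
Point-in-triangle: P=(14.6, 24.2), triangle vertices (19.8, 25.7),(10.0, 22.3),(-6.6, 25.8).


Cross products: AB x AP = -2.98, BC x BP = -47.64, CA x CP = -40.12
All same sign? yes

Yes, inside


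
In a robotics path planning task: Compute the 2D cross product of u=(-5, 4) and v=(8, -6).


u x v = u_x*v_y - u_y*v_x = (-5)*(-6) - 4*8
= 30 - 32 = -2

-2


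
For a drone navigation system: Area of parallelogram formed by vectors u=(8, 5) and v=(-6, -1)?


|u x v| = |8*(-1) - 5*(-6)|
= |(-8) - (-30)| = 22

22


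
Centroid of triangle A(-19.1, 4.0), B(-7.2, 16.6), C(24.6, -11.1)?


Centroid = ((x_A+x_B+x_C)/3, (y_A+y_B+y_C)/3)
= (((-19.1)+(-7.2)+24.6)/3, (4+16.6+(-11.1))/3)
= (-0.5667, 3.1667)

(-0.5667, 3.1667)


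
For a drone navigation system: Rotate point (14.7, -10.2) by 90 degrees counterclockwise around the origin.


90° CCW: (x,y) -> (-y, x)
(14.7,-10.2) -> (10.2, 14.7)

(10.2, 14.7)


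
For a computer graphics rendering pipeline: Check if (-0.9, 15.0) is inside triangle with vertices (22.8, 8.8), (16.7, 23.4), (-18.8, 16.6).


Cross products: AB x AP = 308.2, BC x BP = 178.52, CA x CP = 73.06
All same sign? yes

Yes, inside


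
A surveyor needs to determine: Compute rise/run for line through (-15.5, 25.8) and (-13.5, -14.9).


slope = (y2-y1)/(x2-x1) = ((-14.9)-25.8)/((-13.5)-(-15.5)) = (-40.7)/2 = -20.35

-20.35


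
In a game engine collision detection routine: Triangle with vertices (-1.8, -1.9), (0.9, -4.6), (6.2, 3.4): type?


Side lengths squared: AB^2=14.58, BC^2=92.09, CA^2=92.09
Sorted: [14.58, 92.09, 92.09]
By sides: Isosceles, By angles: Acute

Isosceles, Acute


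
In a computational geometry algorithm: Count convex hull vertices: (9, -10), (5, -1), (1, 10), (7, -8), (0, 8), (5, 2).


Convex hull vertices (CCW): (0, 8), (7, -8), (9, -10), (5, 2), (1, 10)
Count = 5

5


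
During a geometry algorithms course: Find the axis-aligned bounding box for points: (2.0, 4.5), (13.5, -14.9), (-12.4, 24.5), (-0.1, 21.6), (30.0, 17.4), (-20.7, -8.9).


x range: [-20.7, 30]
y range: [-14.9, 24.5]
Bounding box: (-20.7,-14.9) to (30,24.5)

(-20.7,-14.9) to (30,24.5)


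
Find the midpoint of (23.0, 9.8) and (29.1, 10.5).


M = ((23+29.1)/2, (9.8+10.5)/2)
= (26.05, 10.15)

(26.05, 10.15)


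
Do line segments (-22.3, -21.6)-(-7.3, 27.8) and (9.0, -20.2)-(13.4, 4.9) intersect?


Cross products: d1=779.47, d2=620.33, d3=-1525.22, d4=-1366.08
d1*d2 < 0 and d3*d4 < 0? no

No, they don't intersect


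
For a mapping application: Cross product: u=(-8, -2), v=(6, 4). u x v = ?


u x v = u_x*v_y - u_y*v_x = (-8)*4 - (-2)*6
= (-32) - (-12) = -20

-20


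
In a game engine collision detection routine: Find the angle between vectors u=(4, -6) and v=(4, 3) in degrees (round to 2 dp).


u.v = -2, |u| = sqrt(52) = 7.2111, |v| = sqrt(25) = 5
cos(theta) = u.v/(|u||v|) = -2/sqrt(1300) = -0.05547
theta = acos(-0.05547) = 93.18 degrees

93.18 degrees


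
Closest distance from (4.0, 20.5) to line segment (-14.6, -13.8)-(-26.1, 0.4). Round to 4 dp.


Project P onto AB: t = 0.8181 (clamped to [0,1])
Closest point on segment: (-24.0083, -2.1828)
Distance: 36.0413

36.0413


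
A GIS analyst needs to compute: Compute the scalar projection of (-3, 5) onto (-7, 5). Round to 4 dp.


u.v = 46, |v| = sqrt(74) = 8.6023
Scalar projection = u.v / |v| = 46 / sqrt(74) = 5.3474

5.3474


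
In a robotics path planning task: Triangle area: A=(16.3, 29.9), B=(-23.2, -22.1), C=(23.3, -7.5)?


Area = |x_A(y_B-y_C) + x_B(y_C-y_A) + x_C(y_A-y_B)|/2
= |(-237.98) + 867.68 + 1211.6|/2
= 1841.3/2 = 920.65

920.65


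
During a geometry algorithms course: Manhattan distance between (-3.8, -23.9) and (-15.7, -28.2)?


|(-3.8)-(-15.7)| + |(-23.9)-(-28.2)| = 11.9 + 4.3 = 16.2

16.2


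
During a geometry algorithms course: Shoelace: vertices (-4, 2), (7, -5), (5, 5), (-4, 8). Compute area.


Shoelace sum: ((-4)*(-5) - 7*2) + (7*5 - 5*(-5)) + (5*8 - (-4)*5) + ((-4)*2 - (-4)*8)
= 150
Area = |150|/2 = 75

75


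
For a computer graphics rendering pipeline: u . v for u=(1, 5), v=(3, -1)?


u . v = u_x*v_x + u_y*v_y = 1*3 + 5*(-1)
= 3 + (-5) = -2

-2


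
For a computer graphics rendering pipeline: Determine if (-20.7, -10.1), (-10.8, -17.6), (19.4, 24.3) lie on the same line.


Cross product: ((-10.8)-(-20.7))*(24.3-(-10.1)) - ((-17.6)-(-10.1))*(19.4-(-20.7))
= 641.31

No, not collinear


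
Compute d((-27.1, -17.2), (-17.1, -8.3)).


dx=10, dy=8.9
d^2 = 10^2 + 8.9^2 = 179.21
d = sqrt(179.21) = 13.3869

13.3869


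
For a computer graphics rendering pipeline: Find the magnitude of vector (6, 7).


|u| = sqrt(6^2 + 7^2) = sqrt(85) = 9.2195

9.2195


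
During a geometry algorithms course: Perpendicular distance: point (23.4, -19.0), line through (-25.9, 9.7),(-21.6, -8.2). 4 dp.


|cross product| = 759.06
|line direction| = sqrt(338.9) = 18.4092
Distance = 759.06/sqrt(338.9) = 41.2326

41.2326


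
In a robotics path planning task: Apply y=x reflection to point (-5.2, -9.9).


Reflection over y=x: (x,y) -> (y,x)
(-5.2, -9.9) -> (-9.9, -5.2)

(-9.9, -5.2)


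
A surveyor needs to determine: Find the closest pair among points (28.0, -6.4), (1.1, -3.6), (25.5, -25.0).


d(P0,P1) = 27.0453, d(P0,P2) = 18.7673, d(P1,P2) = 32.4549
Closest: P0 and P2

Closest pair: (28.0, -6.4) and (25.5, -25.0), distance = 18.7673


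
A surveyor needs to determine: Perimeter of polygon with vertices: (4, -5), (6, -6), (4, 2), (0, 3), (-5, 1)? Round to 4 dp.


Sides: (4, -5)->(6, -6): sqrt(5) = 2.236068, (6, -6)->(4, 2): sqrt(68) = 8.246211, (4, 2)->(0, 3): sqrt(17) = 4.123106, (0, 3)->(-5, 1): sqrt(29) = 5.385165, (-5, 1)->(4, -5): sqrt(117) = 10.816654
Sum = 30.807204
Perimeter = 30.8072

30.8072


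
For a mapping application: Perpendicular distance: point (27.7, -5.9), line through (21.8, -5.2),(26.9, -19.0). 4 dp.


|cross product| = 77.85
|line direction| = sqrt(216.45) = 14.7122
Distance = 77.85/sqrt(216.45) = 5.2915

5.2915


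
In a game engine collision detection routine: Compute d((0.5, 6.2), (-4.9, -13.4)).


dx=-5.4, dy=-19.6
d^2 = (-5.4)^2 + (-19.6)^2 = 413.32
d = sqrt(413.32) = 20.3303

20.3303


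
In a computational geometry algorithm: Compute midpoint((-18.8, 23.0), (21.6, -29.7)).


M = (((-18.8)+21.6)/2, (23+(-29.7))/2)
= (1.4, -3.35)

(1.4, -3.35)


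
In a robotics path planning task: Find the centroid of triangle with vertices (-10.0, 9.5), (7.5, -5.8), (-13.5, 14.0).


Centroid = ((x_A+x_B+x_C)/3, (y_A+y_B+y_C)/3)
= (((-10)+7.5+(-13.5))/3, (9.5+(-5.8)+14)/3)
= (-5.3333, 5.9)

(-5.3333, 5.9)


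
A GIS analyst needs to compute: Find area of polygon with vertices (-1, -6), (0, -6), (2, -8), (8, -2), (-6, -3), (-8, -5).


Shoelace sum: ((-1)*(-6) - 0*(-6)) + (0*(-8) - 2*(-6)) + (2*(-2) - 8*(-8)) + (8*(-3) - (-6)*(-2)) + ((-6)*(-5) - (-8)*(-3)) + ((-8)*(-6) - (-1)*(-5))
= 91
Area = |91|/2 = 45.5

45.5


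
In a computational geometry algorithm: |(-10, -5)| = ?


|u| = sqrt((-10)^2 + (-5)^2) = sqrt(125) = 11.1803

11.1803


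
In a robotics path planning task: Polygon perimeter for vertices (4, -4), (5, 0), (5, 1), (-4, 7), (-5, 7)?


Sides: (4, -4)->(5, 0): sqrt(17) = 4.123106, (5, 0)->(5, 1): sqrt(1) = 1, (5, 1)->(-4, 7): sqrt(117) = 10.816654, (-4, 7)->(-5, 7): sqrt(1) = 1, (-5, 7)->(4, -4): sqrt(202) = 14.21267
Sum = 31.15243
Perimeter = 31.1524

31.1524


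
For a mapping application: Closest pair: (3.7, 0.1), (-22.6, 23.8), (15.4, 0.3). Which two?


d(P0,P1) = 35.4031, d(P0,P2) = 11.7017, d(P1,P2) = 44.6794
Closest: P0 and P2

Closest pair: (3.7, 0.1) and (15.4, 0.3), distance = 11.7017


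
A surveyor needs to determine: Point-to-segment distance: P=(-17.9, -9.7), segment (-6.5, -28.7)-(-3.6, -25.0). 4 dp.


Project P onto AB: t = 1 (clamped to [0,1])
Closest point on segment: (-3.6, -25)
Distance: 20.9423

20.9423


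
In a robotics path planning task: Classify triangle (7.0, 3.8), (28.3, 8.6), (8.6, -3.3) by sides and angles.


Side lengths squared: AB^2=476.73, BC^2=529.7, CA^2=52.97
Sorted: [52.97, 476.73, 529.7]
By sides: Scalene, By angles: Right

Scalene, Right


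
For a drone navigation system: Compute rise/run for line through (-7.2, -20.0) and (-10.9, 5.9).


slope = (y2-y1)/(x2-x1) = (5.9-(-20))/((-10.9)-(-7.2)) = 25.9/(-3.7) = -7

-7


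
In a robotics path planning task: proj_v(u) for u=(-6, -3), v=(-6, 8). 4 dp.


u.v = 12, |v| = sqrt(100) = 10
Scalar projection = u.v / |v| = 12 / sqrt(100) = 1.2

1.2


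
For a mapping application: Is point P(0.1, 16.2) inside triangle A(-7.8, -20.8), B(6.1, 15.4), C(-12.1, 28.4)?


Cross products: AB x AP = 228.32, BC x BP = 63.44, CA x CP = 547.78
All same sign? yes

Yes, inside


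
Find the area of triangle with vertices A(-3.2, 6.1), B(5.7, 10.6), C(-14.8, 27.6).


Area = |x_A(y_B-y_C) + x_B(y_C-y_A) + x_C(y_A-y_B)|/2
= |54.4 + 122.55 + 66.6|/2
= 243.55/2 = 121.775

121.775


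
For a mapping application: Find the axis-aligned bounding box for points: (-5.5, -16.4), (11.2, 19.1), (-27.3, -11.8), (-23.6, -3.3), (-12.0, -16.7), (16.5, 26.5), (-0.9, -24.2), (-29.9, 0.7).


x range: [-29.9, 16.5]
y range: [-24.2, 26.5]
Bounding box: (-29.9,-24.2) to (16.5,26.5)

(-29.9,-24.2) to (16.5,26.5)


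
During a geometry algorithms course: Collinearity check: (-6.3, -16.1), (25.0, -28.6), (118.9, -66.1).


Cross product: (25-(-6.3))*((-66.1)-(-16.1)) - ((-28.6)-(-16.1))*(118.9-(-6.3))
= 0

Yes, collinear


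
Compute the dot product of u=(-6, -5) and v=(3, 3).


u . v = u_x*v_x + u_y*v_y = (-6)*3 + (-5)*3
= (-18) + (-15) = -33

-33


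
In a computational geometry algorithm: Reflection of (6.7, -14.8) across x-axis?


Reflection over x-axis: (x,y) -> (x,-y)
(6.7, -14.8) -> (6.7, 14.8)

(6.7, 14.8)


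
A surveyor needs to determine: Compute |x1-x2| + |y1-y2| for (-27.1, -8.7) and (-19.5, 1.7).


|(-27.1)-(-19.5)| + |(-8.7)-1.7| = 7.6 + 10.4 = 18

18


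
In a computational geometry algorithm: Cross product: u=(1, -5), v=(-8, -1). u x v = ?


u x v = u_x*v_y - u_y*v_x = 1*(-1) - (-5)*(-8)
= (-1) - 40 = -41

-41


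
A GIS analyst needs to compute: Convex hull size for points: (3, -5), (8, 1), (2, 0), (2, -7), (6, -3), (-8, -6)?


Convex hull vertices (CCW): (-8, -6), (2, -7), (6, -3), (8, 1), (2, 0)
Count = 5

5


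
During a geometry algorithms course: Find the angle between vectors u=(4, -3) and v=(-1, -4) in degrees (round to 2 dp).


u.v = 8, |u| = sqrt(25) = 5, |v| = sqrt(17) = 4.1231
cos(theta) = u.v/(|u||v|) = 8/sqrt(425) = 0.388057
theta = acos(0.388057) = 67.17 degrees

67.17 degrees


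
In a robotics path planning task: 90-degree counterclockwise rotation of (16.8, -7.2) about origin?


90° CCW: (x,y) -> (-y, x)
(16.8,-7.2) -> (7.2, 16.8)

(7.2, 16.8)


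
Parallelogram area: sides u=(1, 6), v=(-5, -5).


|u x v| = |1*(-5) - 6*(-5)|
= |(-5) - (-30)| = 25

25


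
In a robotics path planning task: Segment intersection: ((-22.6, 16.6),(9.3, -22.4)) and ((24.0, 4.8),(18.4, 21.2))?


Cross products: d1=698.16, d2=393.4, d3=1440.98, d4=1745.74
d1*d2 < 0 and d3*d4 < 0? no

No, they don't intersect


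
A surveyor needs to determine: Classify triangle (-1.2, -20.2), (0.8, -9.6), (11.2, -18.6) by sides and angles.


Side lengths squared: AB^2=116.36, BC^2=189.16, CA^2=156.32
Sorted: [116.36, 156.32, 189.16]
By sides: Scalene, By angles: Acute

Scalene, Acute


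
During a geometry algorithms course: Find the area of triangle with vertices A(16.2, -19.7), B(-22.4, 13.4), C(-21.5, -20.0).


Area = |x_A(y_B-y_C) + x_B(y_C-y_A) + x_C(y_A-y_B)|/2
= |541.08 + 6.72 + 711.65|/2
= 1259.45/2 = 629.725

629.725


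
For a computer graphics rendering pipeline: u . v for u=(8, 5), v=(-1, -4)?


u . v = u_x*v_x + u_y*v_y = 8*(-1) + 5*(-4)
= (-8) + (-20) = -28

-28


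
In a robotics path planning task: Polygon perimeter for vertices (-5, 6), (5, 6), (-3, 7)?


Sides: (-5, 6)->(5, 6): sqrt(100) = 10, (5, 6)->(-3, 7): sqrt(65) = 8.062258, (-3, 7)->(-5, 6): sqrt(5) = 2.236068
Sum = 20.298326
Perimeter = 20.2983

20.2983


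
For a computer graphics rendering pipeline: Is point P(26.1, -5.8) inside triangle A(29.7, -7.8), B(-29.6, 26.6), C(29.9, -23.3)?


Cross products: AB x AP = 5.24, BC x BP = 851.63, CA x CP = 55.4
All same sign? yes

Yes, inside


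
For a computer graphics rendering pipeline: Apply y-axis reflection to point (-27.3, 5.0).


Reflection over y-axis: (x,y) -> (-x,y)
(-27.3, 5) -> (27.3, 5)

(27.3, 5)


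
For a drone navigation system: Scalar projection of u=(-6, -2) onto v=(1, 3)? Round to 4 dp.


u.v = -12, |v| = sqrt(10) = 3.1623
Scalar projection = u.v / |v| = -12 / sqrt(10) = -3.7947

-3.7947


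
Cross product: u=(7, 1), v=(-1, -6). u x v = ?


u x v = u_x*v_y - u_y*v_x = 7*(-6) - 1*(-1)
= (-42) - (-1) = -41

-41


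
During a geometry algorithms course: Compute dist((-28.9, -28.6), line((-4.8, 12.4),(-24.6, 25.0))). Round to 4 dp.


|cross product| = 1115.46
|line direction| = sqrt(550.8) = 23.4691
Distance = 1115.46/sqrt(550.8) = 47.5288

47.5288


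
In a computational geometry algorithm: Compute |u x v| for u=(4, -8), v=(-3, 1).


|u x v| = |4*1 - (-8)*(-3)|
= |4 - 24| = 20

20


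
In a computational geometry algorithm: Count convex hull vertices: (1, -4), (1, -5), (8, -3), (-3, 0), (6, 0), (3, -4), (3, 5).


Convex hull vertices (CCW): (-3, 0), (1, -5), (8, -3), (3, 5)
Count = 4

4


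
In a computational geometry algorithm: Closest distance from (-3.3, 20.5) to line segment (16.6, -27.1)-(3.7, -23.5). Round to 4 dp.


Project P onto AB: t = 1 (clamped to [0,1])
Closest point on segment: (3.7, -23.5)
Distance: 44.5533

44.5533


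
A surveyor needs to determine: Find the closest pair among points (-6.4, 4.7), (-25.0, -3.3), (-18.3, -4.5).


d(P0,P1) = 20.2475, d(P0,P2) = 15.0416, d(P1,P2) = 6.8066
Closest: P1 and P2

Closest pair: (-25.0, -3.3) and (-18.3, -4.5), distance = 6.8066


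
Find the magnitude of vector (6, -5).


|u| = sqrt(6^2 + (-5)^2) = sqrt(61) = 7.8102

7.8102


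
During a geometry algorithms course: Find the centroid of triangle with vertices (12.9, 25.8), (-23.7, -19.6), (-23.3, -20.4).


Centroid = ((x_A+x_B+x_C)/3, (y_A+y_B+y_C)/3)
= ((12.9+(-23.7)+(-23.3))/3, (25.8+(-19.6)+(-20.4))/3)
= (-11.3667, -4.7333)

(-11.3667, -4.7333)


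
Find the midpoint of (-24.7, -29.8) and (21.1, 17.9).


M = (((-24.7)+21.1)/2, ((-29.8)+17.9)/2)
= (-1.8, -5.95)

(-1.8, -5.95)


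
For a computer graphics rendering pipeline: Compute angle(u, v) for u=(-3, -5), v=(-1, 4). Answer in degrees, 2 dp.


u.v = -17, |u| = sqrt(34) = 5.831, |v| = sqrt(17) = 4.1231
cos(theta) = u.v/(|u||v|) = -17/sqrt(578) = -0.707107
theta = acos(-0.707107) = 135 degrees

135 degrees


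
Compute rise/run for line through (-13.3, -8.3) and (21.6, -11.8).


slope = (y2-y1)/(x2-x1) = ((-11.8)-(-8.3))/(21.6-(-13.3)) = (-3.5)/34.9 = -0.1003

-0.1003


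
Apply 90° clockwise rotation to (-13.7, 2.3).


90° CW: (x,y) -> (y, -x)
(-13.7,2.3) -> (2.3, 13.7)

(2.3, 13.7)


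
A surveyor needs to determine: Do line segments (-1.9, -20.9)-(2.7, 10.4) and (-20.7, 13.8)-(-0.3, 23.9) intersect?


Cross products: d1=-897.76, d2=-305.7, d3=748.06, d4=156
d1*d2 < 0 and d3*d4 < 0? no

No, they don't intersect


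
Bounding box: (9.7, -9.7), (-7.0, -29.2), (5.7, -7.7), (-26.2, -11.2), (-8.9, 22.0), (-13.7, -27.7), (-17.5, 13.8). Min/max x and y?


x range: [-26.2, 9.7]
y range: [-29.2, 22]
Bounding box: (-26.2,-29.2) to (9.7,22)

(-26.2,-29.2) to (9.7,22)


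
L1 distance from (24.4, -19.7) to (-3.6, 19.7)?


|24.4-(-3.6)| + |(-19.7)-19.7| = 28 + 39.4 = 67.4

67.4


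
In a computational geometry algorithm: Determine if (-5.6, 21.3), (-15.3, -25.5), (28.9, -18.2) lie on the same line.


Cross product: ((-15.3)-(-5.6))*((-18.2)-21.3) - ((-25.5)-21.3)*(28.9-(-5.6))
= 1997.75

No, not collinear


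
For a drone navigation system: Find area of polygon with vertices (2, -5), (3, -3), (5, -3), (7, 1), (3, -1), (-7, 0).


Shoelace sum: (2*(-3) - 3*(-5)) + (3*(-3) - 5*(-3)) + (5*1 - 7*(-3)) + (7*(-1) - 3*1) + (3*0 - (-7)*(-1)) + ((-7)*(-5) - 2*0)
= 59
Area = |59|/2 = 29.5

29.5


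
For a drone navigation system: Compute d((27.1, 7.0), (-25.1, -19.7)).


dx=-52.2, dy=-26.7
d^2 = (-52.2)^2 + (-26.7)^2 = 3437.73
d = sqrt(3437.73) = 58.6322

58.6322


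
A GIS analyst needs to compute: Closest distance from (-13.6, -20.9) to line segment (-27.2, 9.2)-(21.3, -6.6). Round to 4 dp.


Project P onto AB: t = 0.4363 (clamped to [0,1])
Closest point on segment: (-6.0399, 2.3066)
Distance: 24.407

24.407


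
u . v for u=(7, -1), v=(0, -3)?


u . v = u_x*v_x + u_y*v_y = 7*0 + (-1)*(-3)
= 0 + 3 = 3

3


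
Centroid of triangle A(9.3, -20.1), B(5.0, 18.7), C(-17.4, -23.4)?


Centroid = ((x_A+x_B+x_C)/3, (y_A+y_B+y_C)/3)
= ((9.3+5+(-17.4))/3, ((-20.1)+18.7+(-23.4))/3)
= (-1.0333, -8.2667)

(-1.0333, -8.2667)


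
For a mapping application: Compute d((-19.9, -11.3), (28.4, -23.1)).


dx=48.3, dy=-11.8
d^2 = 48.3^2 + (-11.8)^2 = 2472.13
d = sqrt(2472.13) = 49.7205

49.7205


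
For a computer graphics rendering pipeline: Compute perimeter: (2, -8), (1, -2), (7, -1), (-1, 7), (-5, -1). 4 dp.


Sides: (2, -8)->(1, -2): sqrt(37) = 6.082763, (1, -2)->(7, -1): sqrt(37) = 6.082763, (7, -1)->(-1, 7): sqrt(128) = 11.313708, (-1, 7)->(-5, -1): sqrt(80) = 8.944272, (-5, -1)->(2, -8): sqrt(98) = 9.899495
Sum = 42.323001
Perimeter = 42.323

42.323


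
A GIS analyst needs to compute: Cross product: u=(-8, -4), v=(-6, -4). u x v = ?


u x v = u_x*v_y - u_y*v_x = (-8)*(-4) - (-4)*(-6)
= 32 - 24 = 8

8


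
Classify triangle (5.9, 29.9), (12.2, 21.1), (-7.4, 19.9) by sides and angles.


Side lengths squared: AB^2=117.13, BC^2=385.6, CA^2=276.89
Sorted: [117.13, 276.89, 385.6]
By sides: Scalene, By angles: Acute

Scalene, Acute


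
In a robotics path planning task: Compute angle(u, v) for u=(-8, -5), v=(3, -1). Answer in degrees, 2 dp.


u.v = -19, |u| = sqrt(89) = 9.434, |v| = sqrt(10) = 3.1623
cos(theta) = u.v/(|u||v|) = -19/sqrt(890) = -0.636881
theta = acos(-0.636881) = 129.56 degrees

129.56 degrees


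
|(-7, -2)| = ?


|u| = sqrt((-7)^2 + (-2)^2) = sqrt(53) = 7.2801

7.2801


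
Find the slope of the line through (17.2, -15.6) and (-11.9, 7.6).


slope = (y2-y1)/(x2-x1) = (7.6-(-15.6))/((-11.9)-17.2) = 23.2/(-29.1) = -0.7973

-0.7973


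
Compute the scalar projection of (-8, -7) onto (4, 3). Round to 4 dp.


u.v = -53, |v| = sqrt(25) = 5
Scalar projection = u.v / |v| = -53 / sqrt(25) = -10.6

-10.6


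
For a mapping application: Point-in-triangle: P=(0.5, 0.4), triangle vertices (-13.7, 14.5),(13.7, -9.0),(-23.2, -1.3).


Cross products: AB x AP = -52.64, BC x BP = -245.22, CA x CP = -358.31
All same sign? yes

Yes, inside


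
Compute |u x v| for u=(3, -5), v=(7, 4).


|u x v| = |3*4 - (-5)*7|
= |12 - (-35)| = 47

47


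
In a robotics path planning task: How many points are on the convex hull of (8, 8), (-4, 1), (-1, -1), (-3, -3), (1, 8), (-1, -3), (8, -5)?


Convex hull vertices (CCW): (-4, 1), (-3, -3), (8, -5), (8, 8), (1, 8)
Count = 5

5


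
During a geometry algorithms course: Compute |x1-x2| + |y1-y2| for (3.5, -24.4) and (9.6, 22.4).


|3.5-9.6| + |(-24.4)-22.4| = 6.1 + 46.8 = 52.9

52.9


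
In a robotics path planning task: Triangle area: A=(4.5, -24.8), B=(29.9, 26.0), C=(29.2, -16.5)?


Area = |x_A(y_B-y_C) + x_B(y_C-y_A) + x_C(y_A-y_B)|/2
= |191.25 + 248.17 + (-1483.36)|/2
= 1043.94/2 = 521.97

521.97


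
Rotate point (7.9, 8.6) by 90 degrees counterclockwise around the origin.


90° CCW: (x,y) -> (-y, x)
(7.9,8.6) -> (-8.6, 7.9)

(-8.6, 7.9)


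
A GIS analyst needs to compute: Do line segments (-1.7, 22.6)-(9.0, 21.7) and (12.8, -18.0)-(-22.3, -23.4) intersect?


Cross products: d1=-1503.36, d2=-1413.99, d3=-421.37, d4=-510.74
d1*d2 < 0 and d3*d4 < 0? no

No, they don't intersect


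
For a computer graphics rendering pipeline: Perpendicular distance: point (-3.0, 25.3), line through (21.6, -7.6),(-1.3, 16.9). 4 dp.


|cross product| = 150.71
|line direction| = sqrt(1124.66) = 33.536
Distance = 150.71/sqrt(1124.66) = 4.494

4.494


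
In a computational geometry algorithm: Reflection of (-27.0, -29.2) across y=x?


Reflection over y=x: (x,y) -> (y,x)
(-27, -29.2) -> (-29.2, -27)

(-29.2, -27)


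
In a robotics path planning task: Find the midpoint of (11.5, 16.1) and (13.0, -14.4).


M = ((11.5+13)/2, (16.1+(-14.4))/2)
= (12.25, 0.85)

(12.25, 0.85)


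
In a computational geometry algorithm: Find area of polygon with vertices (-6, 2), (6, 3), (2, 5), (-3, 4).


Shoelace sum: ((-6)*3 - 6*2) + (6*5 - 2*3) + (2*4 - (-3)*5) + ((-3)*2 - (-6)*4)
= 35
Area = |35|/2 = 17.5

17.5


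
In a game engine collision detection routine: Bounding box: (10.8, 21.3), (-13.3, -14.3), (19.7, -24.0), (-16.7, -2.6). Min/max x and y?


x range: [-16.7, 19.7]
y range: [-24, 21.3]
Bounding box: (-16.7,-24) to (19.7,21.3)

(-16.7,-24) to (19.7,21.3)


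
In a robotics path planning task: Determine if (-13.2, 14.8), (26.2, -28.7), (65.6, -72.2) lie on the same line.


Cross product: (26.2-(-13.2))*((-72.2)-14.8) - ((-28.7)-14.8)*(65.6-(-13.2))
= 0

Yes, collinear


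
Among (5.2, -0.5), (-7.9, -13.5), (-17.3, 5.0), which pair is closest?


d(P0,P1) = 18.4556, d(P0,P2) = 23.1625, d(P1,P2) = 20.7511
Closest: P0 and P1

Closest pair: (5.2, -0.5) and (-7.9, -13.5), distance = 18.4556


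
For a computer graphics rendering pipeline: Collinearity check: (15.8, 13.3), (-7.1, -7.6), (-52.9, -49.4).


Cross product: ((-7.1)-15.8)*((-49.4)-13.3) - ((-7.6)-13.3)*((-52.9)-15.8)
= 0

Yes, collinear


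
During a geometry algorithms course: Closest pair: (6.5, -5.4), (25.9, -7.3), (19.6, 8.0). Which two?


d(P0,P1) = 19.4928, d(P0,P2) = 18.7395, d(P1,P2) = 16.5463
Closest: P1 and P2

Closest pair: (25.9, -7.3) and (19.6, 8.0), distance = 16.5463


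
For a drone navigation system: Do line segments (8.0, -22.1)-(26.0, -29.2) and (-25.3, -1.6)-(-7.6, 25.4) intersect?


Cross products: d1=-1261.95, d2=-1873.62, d3=132.57, d4=744.24
d1*d2 < 0 and d3*d4 < 0? no

No, they don't intersect


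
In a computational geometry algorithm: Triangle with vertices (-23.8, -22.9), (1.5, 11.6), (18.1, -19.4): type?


Side lengths squared: AB^2=1830.34, BC^2=1236.56, CA^2=1767.86
Sorted: [1236.56, 1767.86, 1830.34]
By sides: Scalene, By angles: Acute

Scalene, Acute


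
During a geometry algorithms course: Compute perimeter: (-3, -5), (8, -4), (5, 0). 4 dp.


Sides: (-3, -5)->(8, -4): sqrt(122) = 11.045361, (8, -4)->(5, 0): sqrt(25) = 5, (5, 0)->(-3, -5): sqrt(89) = 9.433981
Sum = 25.479342
Perimeter = 25.4793

25.4793


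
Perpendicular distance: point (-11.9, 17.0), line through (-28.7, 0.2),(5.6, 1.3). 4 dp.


|cross product| = 557.76
|line direction| = sqrt(1177.7) = 34.3176
Distance = 557.76/sqrt(1177.7) = 16.2529

16.2529


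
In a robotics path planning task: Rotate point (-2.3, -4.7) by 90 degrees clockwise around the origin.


90° CW: (x,y) -> (y, -x)
(-2.3,-4.7) -> (-4.7, 2.3)

(-4.7, 2.3)


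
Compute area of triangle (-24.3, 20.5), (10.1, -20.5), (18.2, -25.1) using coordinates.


Area = |x_A(y_B-y_C) + x_B(y_C-y_A) + x_C(y_A-y_B)|/2
= |(-111.78) + (-460.56) + 746.2|/2
= 173.86/2 = 86.93

86.93


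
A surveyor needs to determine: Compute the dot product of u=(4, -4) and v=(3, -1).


u . v = u_x*v_x + u_y*v_y = 4*3 + (-4)*(-1)
= 12 + 4 = 16

16


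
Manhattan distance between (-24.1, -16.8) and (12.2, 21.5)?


|(-24.1)-12.2| + |(-16.8)-21.5| = 36.3 + 38.3 = 74.6

74.6


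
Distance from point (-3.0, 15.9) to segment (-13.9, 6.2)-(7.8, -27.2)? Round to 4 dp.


Project P onto AB: t = 0 (clamped to [0,1])
Closest point on segment: (-13.9, 6.2)
Distance: 14.5911

14.5911


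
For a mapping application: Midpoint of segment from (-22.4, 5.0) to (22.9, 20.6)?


M = (((-22.4)+22.9)/2, (5+20.6)/2)
= (0.25, 12.8)

(0.25, 12.8)


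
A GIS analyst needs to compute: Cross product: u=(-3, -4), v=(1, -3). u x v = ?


u x v = u_x*v_y - u_y*v_x = (-3)*(-3) - (-4)*1
= 9 - (-4) = 13

13


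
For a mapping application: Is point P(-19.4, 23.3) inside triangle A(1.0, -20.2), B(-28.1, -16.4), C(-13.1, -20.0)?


Cross products: AB x AP = -1188.33, BC x BP = 626.82, CA x CP = 609.27
All same sign? no

No, outside


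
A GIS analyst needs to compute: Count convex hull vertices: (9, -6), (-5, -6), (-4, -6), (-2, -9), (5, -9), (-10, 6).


Convex hull vertices (CCW): (-10, 6), (-5, -6), (-2, -9), (5, -9), (9, -6)
Count = 5

5


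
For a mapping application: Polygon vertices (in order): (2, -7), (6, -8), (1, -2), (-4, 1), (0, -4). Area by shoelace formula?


Shoelace sum: (2*(-8) - 6*(-7)) + (6*(-2) - 1*(-8)) + (1*1 - (-4)*(-2)) + ((-4)*(-4) - 0*1) + (0*(-7) - 2*(-4))
= 39
Area = |39|/2 = 19.5

19.5


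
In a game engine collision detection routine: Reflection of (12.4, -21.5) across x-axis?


Reflection over x-axis: (x,y) -> (x,-y)
(12.4, -21.5) -> (12.4, 21.5)

(12.4, 21.5)


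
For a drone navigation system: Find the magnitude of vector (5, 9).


|u| = sqrt(5^2 + 9^2) = sqrt(106) = 10.2956

10.2956


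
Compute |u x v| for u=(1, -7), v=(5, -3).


|u x v| = |1*(-3) - (-7)*5|
= |(-3) - (-35)| = 32

32


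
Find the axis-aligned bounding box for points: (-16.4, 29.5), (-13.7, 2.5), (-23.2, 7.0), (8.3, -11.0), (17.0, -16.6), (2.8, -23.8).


x range: [-23.2, 17]
y range: [-23.8, 29.5]
Bounding box: (-23.2,-23.8) to (17,29.5)

(-23.2,-23.8) to (17,29.5)


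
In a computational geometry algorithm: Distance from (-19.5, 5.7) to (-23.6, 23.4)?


dx=-4.1, dy=17.7
d^2 = (-4.1)^2 + 17.7^2 = 330.1
d = sqrt(330.1) = 18.1687

18.1687


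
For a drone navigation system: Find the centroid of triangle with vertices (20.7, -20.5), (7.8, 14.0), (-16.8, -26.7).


Centroid = ((x_A+x_B+x_C)/3, (y_A+y_B+y_C)/3)
= ((20.7+7.8+(-16.8))/3, ((-20.5)+14+(-26.7))/3)
= (3.9, -11.0667)

(3.9, -11.0667)


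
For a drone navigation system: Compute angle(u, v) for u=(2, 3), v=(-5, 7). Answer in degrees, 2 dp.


u.v = 11, |u| = sqrt(13) = 3.6056, |v| = sqrt(74) = 8.6023
cos(theta) = u.v/(|u||v|) = 11/sqrt(962) = 0.354654
theta = acos(0.354654) = 69.23 degrees

69.23 degrees


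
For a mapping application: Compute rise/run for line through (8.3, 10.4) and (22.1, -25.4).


slope = (y2-y1)/(x2-x1) = ((-25.4)-10.4)/(22.1-8.3) = (-35.8)/13.8 = -2.5942

-2.5942


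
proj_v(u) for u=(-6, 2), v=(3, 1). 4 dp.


u.v = -16, |v| = sqrt(10) = 3.1623
Scalar projection = u.v / |v| = -16 / sqrt(10) = -5.0596

-5.0596


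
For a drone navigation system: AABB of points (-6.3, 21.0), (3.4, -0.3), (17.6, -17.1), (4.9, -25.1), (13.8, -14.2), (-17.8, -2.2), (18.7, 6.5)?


x range: [-17.8, 18.7]
y range: [-25.1, 21]
Bounding box: (-17.8,-25.1) to (18.7,21)

(-17.8,-25.1) to (18.7,21)


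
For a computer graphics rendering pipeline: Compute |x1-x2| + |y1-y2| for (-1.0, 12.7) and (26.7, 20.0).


|(-1)-26.7| + |12.7-20| = 27.7 + 7.3 = 35

35


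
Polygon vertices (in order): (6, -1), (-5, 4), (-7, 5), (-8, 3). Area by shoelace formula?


Shoelace sum: (6*4 - (-5)*(-1)) + ((-5)*5 - (-7)*4) + ((-7)*3 - (-8)*5) + ((-8)*(-1) - 6*3)
= 31
Area = |31|/2 = 15.5

15.5


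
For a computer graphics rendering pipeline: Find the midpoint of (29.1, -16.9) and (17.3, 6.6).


M = ((29.1+17.3)/2, ((-16.9)+6.6)/2)
= (23.2, -5.15)

(23.2, -5.15)


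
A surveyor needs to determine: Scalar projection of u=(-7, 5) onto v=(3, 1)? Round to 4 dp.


u.v = -16, |v| = sqrt(10) = 3.1623
Scalar projection = u.v / |v| = -16 / sqrt(10) = -5.0596

-5.0596


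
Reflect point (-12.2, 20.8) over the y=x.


Reflection over y=x: (x,y) -> (y,x)
(-12.2, 20.8) -> (20.8, -12.2)

(20.8, -12.2)


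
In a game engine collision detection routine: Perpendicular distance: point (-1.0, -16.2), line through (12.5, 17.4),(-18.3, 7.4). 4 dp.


|cross product| = 899.88
|line direction| = sqrt(1048.64) = 32.3827
Distance = 899.88/sqrt(1048.64) = 27.7889

27.7889


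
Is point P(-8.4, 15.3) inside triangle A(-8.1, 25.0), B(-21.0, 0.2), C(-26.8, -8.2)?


Cross products: AB x AP = 117.69, BC x BP = 18.26, CA x CP = -171.43
All same sign? no

No, outside


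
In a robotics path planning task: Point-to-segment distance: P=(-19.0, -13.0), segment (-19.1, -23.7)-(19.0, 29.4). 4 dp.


Project P onto AB: t = 0.1339 (clamped to [0,1])
Closest point on segment: (-13.9978, -16.5891)
Distance: 6.1566

6.1566


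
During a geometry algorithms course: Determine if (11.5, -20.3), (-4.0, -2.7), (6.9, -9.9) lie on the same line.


Cross product: ((-4)-11.5)*((-9.9)-(-20.3)) - ((-2.7)-(-20.3))*(6.9-11.5)
= -80.24

No, not collinear


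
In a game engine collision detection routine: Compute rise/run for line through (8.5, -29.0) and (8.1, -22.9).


slope = (y2-y1)/(x2-x1) = ((-22.9)-(-29))/(8.1-8.5) = 6.1/(-0.4) = -15.25

-15.25


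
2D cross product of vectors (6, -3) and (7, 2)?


u x v = u_x*v_y - u_y*v_x = 6*2 - (-3)*7
= 12 - (-21) = 33

33


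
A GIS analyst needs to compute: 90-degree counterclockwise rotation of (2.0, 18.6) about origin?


90° CCW: (x,y) -> (-y, x)
(2,18.6) -> (-18.6, 2)

(-18.6, 2)


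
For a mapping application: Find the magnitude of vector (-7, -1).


|u| = sqrt((-7)^2 + (-1)^2) = sqrt(50) = 7.0711

7.0711


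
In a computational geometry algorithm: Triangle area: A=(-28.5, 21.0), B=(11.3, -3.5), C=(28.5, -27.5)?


Area = |x_A(y_B-y_C) + x_B(y_C-y_A) + x_C(y_A-y_B)|/2
= |(-684) + (-548.05) + 698.25|/2
= 533.8/2 = 266.9

266.9


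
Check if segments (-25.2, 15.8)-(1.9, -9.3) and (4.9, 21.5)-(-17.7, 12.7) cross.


Cross products: d1=-136.06, d2=669.68, d3=909.98, d4=104.24
d1*d2 < 0 and d3*d4 < 0? no

No, they don't intersect


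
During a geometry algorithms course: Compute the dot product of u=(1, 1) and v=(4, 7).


u . v = u_x*v_x + u_y*v_y = 1*4 + 1*7
= 4 + 7 = 11

11


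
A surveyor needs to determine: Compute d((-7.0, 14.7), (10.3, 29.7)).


dx=17.3, dy=15
d^2 = 17.3^2 + 15^2 = 524.29
d = sqrt(524.29) = 22.8974

22.8974


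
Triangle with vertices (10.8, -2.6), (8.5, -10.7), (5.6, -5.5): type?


Side lengths squared: AB^2=70.9, BC^2=35.45, CA^2=35.45
Sorted: [35.45, 35.45, 70.9]
By sides: Isosceles, By angles: Right

Isosceles, Right


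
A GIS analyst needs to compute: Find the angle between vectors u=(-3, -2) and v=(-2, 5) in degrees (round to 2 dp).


u.v = -4, |u| = sqrt(13) = 3.6056, |v| = sqrt(29) = 5.3852
cos(theta) = u.v/(|u||v|) = -4/sqrt(377) = -0.20601
theta = acos(-0.20601) = 101.89 degrees

101.89 degrees


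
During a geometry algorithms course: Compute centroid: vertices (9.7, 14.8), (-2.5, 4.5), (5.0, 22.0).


Centroid = ((x_A+x_B+x_C)/3, (y_A+y_B+y_C)/3)
= ((9.7+(-2.5)+5)/3, (14.8+4.5+22)/3)
= (4.0667, 13.7667)

(4.0667, 13.7667)


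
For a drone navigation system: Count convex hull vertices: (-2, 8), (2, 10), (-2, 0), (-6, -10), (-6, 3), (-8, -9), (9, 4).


Convex hull vertices (CCW): (-8, -9), (-6, -10), (9, 4), (2, 10), (-2, 8), (-6, 3)
Count = 6

6


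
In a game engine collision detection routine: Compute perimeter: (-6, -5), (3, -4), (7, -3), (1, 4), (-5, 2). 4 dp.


Sides: (-6, -5)->(3, -4): sqrt(82) = 9.055385, (3, -4)->(7, -3): sqrt(17) = 4.123106, (7, -3)->(1, 4): sqrt(85) = 9.219544, (1, 4)->(-5, 2): sqrt(40) = 6.324555, (-5, 2)->(-6, -5): sqrt(50) = 7.071068
Sum = 35.793658
Perimeter = 35.7937

35.7937


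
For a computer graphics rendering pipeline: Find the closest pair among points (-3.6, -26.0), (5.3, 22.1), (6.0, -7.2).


d(P0,P1) = 48.9165, d(P0,P2) = 21.1092, d(P1,P2) = 29.3084
Closest: P0 and P2

Closest pair: (-3.6, -26.0) and (6.0, -7.2), distance = 21.1092


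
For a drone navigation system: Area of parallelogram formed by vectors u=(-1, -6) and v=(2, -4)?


|u x v| = |(-1)*(-4) - (-6)*2|
= |4 - (-12)| = 16

16


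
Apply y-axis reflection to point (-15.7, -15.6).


Reflection over y-axis: (x,y) -> (-x,y)
(-15.7, -15.6) -> (15.7, -15.6)

(15.7, -15.6)


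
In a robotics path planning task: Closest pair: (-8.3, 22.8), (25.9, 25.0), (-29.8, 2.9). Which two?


d(P0,P1) = 34.2707, d(P0,P2) = 29.2961, d(P1,P2) = 59.9241
Closest: P0 and P2

Closest pair: (-8.3, 22.8) and (-29.8, 2.9), distance = 29.2961


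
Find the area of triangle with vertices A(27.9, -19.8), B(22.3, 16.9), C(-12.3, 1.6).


Area = |x_A(y_B-y_C) + x_B(y_C-y_A) + x_C(y_A-y_B)|/2
= |426.87 + 477.22 + 451.41|/2
= 1355.5/2 = 677.75

677.75


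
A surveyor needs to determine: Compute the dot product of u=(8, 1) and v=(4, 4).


u . v = u_x*v_x + u_y*v_y = 8*4 + 1*4
= 32 + 4 = 36

36


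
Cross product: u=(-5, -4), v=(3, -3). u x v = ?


u x v = u_x*v_y - u_y*v_x = (-5)*(-3) - (-4)*3
= 15 - (-12) = 27

27


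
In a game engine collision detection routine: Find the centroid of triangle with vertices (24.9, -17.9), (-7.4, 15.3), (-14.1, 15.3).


Centroid = ((x_A+x_B+x_C)/3, (y_A+y_B+y_C)/3)
= ((24.9+(-7.4)+(-14.1))/3, ((-17.9)+15.3+15.3)/3)
= (1.1333, 4.2333)

(1.1333, 4.2333)


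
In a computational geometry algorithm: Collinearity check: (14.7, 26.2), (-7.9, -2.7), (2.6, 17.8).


Cross product: ((-7.9)-14.7)*(17.8-26.2) - ((-2.7)-26.2)*(2.6-14.7)
= -159.85

No, not collinear


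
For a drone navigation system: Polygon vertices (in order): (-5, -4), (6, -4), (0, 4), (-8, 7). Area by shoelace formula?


Shoelace sum: ((-5)*(-4) - 6*(-4)) + (6*4 - 0*(-4)) + (0*7 - (-8)*4) + ((-8)*(-4) - (-5)*7)
= 167
Area = |167|/2 = 83.5

83.5


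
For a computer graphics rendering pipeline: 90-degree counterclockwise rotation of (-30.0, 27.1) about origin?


90° CCW: (x,y) -> (-y, x)
(-30,27.1) -> (-27.1, -30)

(-27.1, -30)


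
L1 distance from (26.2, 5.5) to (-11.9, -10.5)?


|26.2-(-11.9)| + |5.5-(-10.5)| = 38.1 + 16 = 54.1

54.1


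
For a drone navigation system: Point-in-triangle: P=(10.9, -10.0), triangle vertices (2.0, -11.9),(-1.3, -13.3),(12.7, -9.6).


Cross products: AB x AP = 6.19, BC x BP = 1.06, CA x CP = 0.14
All same sign? yes

Yes, inside


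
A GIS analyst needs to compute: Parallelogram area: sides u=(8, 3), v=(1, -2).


|u x v| = |8*(-2) - 3*1|
= |(-16) - 3| = 19

19


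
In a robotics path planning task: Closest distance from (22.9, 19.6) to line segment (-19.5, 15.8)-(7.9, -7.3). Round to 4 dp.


Project P onto AB: t = 0.8362 (clamped to [0,1])
Closest point on segment: (3.4117, -3.516)
Distance: 30.2349

30.2349


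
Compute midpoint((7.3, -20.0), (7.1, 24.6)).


M = ((7.3+7.1)/2, ((-20)+24.6)/2)
= (7.2, 2.3)

(7.2, 2.3)


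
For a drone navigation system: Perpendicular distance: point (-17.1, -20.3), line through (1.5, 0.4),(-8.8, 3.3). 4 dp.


|cross product| = 267.15
|line direction| = sqrt(114.5) = 10.7005
Distance = 267.15/sqrt(114.5) = 24.9662

24.9662


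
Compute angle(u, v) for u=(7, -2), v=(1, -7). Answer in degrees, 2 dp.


u.v = 21, |u| = sqrt(53) = 7.2801, |v| = sqrt(50) = 7.0711
cos(theta) = u.v/(|u||v|) = 21/sqrt(2650) = 0.40794
theta = acos(0.40794) = 65.92 degrees

65.92 degrees
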